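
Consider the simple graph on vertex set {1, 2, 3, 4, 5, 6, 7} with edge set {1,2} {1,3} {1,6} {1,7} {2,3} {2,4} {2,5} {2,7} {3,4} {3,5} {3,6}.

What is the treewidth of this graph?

A width-2 tree decomposition is:
Bags: B1 = {1, 3, 6}  B2 = {1, 2, 3}  B3 = {1, 2, 7}  B4 = {2, 3, 4}  B5 = {2, 3, 5}
Tree: B1–B2, B2–B3, B2–B4, B4–B5
Every bag has size at most 3, so the width is 3 − 1 = 2 and tw(G) ≤ 2. On the other hand G contains the 3-clique {1, 2, 3}. A clique must lie in a single bag of any decomposition, so no decomposition can have width below 2. The upper and lower bounds meet at 2, so that is the treewidth.

2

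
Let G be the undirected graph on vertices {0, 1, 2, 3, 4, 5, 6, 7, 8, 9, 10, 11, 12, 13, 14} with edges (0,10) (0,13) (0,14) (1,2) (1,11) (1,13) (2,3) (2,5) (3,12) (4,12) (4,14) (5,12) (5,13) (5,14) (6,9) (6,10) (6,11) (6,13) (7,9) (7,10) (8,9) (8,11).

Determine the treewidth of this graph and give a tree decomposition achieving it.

Treewidth 3.
Bags: B1 = {7, 8, 9, 10}  B2 = {6, 8, 9, 10}  B3 = {6, 8, 10, 11}  B4 = {0, 6, 10, 11}  B5 = {0, 6, 11, 13}  B6 = {0, 1, 11, 13}  B7 = {0, 1, 13, 14}  B8 = {1, 5, 13, 14}  B9 = {1, 2, 5, 14}  B10 = {2, 4, 5, 14}  B11 = {2, 4, 5, 12}  B12 = {2, 3, 4, 12}
Tree: B1–B2, B2–B3, B3–B4, B4–B5, B5–B6, B6–B7, B7–B8, B8–B9, B9–B10, B10–B11, B11–B12

Each bag holds 4 vertices, so the decomposition has width 3, which upper-bounds the treewidth. For the lower bound: the 4 vertex sets {7,8,9}, {10}, {6}, {0,1,11,13} are disjoint, each induces a connected subgraph, and every pair is joined by at least one edge of G. Contracting each set to a single vertex therefore yields K_{4} as a minor, and since treewidth is minor-monotone, tw(G) ≥ tw(K_{4}) = 3. Therefore the treewidth is 3.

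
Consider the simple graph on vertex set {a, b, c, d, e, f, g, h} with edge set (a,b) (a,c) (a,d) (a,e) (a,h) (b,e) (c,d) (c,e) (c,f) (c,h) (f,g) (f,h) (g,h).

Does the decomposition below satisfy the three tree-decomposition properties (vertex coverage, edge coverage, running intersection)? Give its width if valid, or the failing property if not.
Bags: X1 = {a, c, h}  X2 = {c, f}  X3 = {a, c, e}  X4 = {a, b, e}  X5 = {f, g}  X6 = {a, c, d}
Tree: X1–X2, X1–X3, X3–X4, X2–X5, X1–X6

A tree decomposition must satisfy three properties: every vertex lies in some bag; for every edge, both endpoints lie together in some bag; and for every vertex, the bags containing it form a connected subtree. Here edge (h,f) lies in no bag, so the decomposition is invalid.

No — edge (h,f) lies in no bag.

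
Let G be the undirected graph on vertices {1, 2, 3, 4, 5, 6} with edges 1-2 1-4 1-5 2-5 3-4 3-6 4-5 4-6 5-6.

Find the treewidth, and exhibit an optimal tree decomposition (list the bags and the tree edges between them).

The largest bag has 3 vertices, giving width 2; this decomposition certifies tw(G) ≤ 2. For the lower bound, the 3 vertices {1, 2, 5} are pairwise adjacent, and any tree decomposition puts a clique entirely inside one bag — forcing width ≥ 2. The upper and lower bounds meet at 2, so that is the treewidth.

Treewidth 2.
One optimal decomposition is:
Bags: B1 = {1, 4, 5}  B2 = {4, 5, 6}  B3 = {1, 2, 5}  B4 = {3, 4, 6}
Tree: B1–B2, B1–B3, B2–B4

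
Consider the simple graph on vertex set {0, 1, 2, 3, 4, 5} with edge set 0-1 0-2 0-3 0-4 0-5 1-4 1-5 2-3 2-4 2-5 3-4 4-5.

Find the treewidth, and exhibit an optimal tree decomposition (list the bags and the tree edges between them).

Every bag has size at most 4, so the width is 4 − 1 = 3 and tw(G) ≤ 3. On the other hand G contains the 4-clique {0, 1, 4, 5}. A clique must lie in a single bag of any decomposition, so no decomposition can have width below 3. Combining the bounds, tw(G) = 3.

Treewidth 3.
One such decomposition:
Bags: B1 = {0, 1, 4, 5}  B2 = {0, 2, 4, 5}  B3 = {0, 2, 3, 4}
Tree: B1–B2, B2–B3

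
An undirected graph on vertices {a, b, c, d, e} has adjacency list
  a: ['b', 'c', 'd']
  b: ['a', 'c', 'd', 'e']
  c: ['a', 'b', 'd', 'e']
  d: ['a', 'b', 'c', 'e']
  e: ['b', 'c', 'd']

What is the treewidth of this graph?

A width-3 tree decomposition is:
Bags: B1 = {a, b, c, d}  B2 = {b, c, d, e}
Tree: B1–B2
Each bag holds 4 vertices, so the decomposition has width 3, which upper-bounds the treewidth. For the lower bound, the 4 vertices {b, c, d, e} are pairwise adjacent, and any tree decomposition puts a clique entirely inside one bag — forcing width ≥ 3. The upper and lower bounds meet at 3, so that is the treewidth.

3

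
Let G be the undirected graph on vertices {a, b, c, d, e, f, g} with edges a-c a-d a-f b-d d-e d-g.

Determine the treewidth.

A width-1 tree decomposition is:
Bags: B1 = {d, e}  B2 = {a, d}  B3 = {d, g}  B4 = {a, c}  B5 = {a, f}  B6 = {b, d}
Tree: B1–B2, B1–B3, B2–B4, B4–B5, B1–B6
Each bag holds 2 vertices, so the decomposition has width 1, which upper-bounds the treewidth. G has an edge, so its treewidth is at least 1. The upper and lower bounds meet at 1, so that is the treewidth.

1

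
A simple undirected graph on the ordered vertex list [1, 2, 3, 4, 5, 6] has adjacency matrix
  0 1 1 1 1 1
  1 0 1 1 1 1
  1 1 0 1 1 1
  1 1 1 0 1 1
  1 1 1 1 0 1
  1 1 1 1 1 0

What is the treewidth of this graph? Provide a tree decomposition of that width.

Treewidth 5.
One such decomposition:
Bags: B1 = {1, 2, 3, 4, 5, 6}
Tree: (single bag)

With just one bag of size 6, the width is 6 − 1 = 5, so tw(G) ≤ 5. Conversely, {1, 2, 3, 4, 5, 6} is a clique of size 6, and the vertices of any clique must share a bag in every tree decomposition; so some bag has ≥ 6 vertices and tw(G) ≥ 5. Combining the bounds, tw(G) = 5.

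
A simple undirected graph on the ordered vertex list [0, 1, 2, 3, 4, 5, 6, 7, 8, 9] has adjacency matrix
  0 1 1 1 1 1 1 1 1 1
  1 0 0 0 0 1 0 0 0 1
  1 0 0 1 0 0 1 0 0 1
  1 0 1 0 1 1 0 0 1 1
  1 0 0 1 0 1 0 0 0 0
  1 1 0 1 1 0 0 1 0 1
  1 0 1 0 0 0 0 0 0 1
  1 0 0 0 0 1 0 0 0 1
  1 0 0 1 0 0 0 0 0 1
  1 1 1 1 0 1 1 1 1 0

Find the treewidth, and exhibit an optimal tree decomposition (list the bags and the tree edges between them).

Treewidth 3.
Bags: B1 = {0, 3, 5, 9}  B2 = {0, 2, 3, 9}  B3 = {0, 1, 5, 9}  B4 = {0, 3, 4, 5}  B5 = {0, 3, 8, 9}  B6 = {0, 2, 6, 9}  B7 = {0, 5, 7, 9}
Tree: B1–B2, B1–B3, B1–B4, B1–B5, B2–B6, B3–B7

The largest bag has 4 vertices, giving width 3; this decomposition certifies tw(G) ≤ 3. For the lower bound, the 4 vertices {0, 1, 5, 9} are pairwise adjacent, and any tree decomposition puts a clique entirely inside one bag — forcing width ≥ 3. The upper and lower bounds meet at 3, so that is the treewidth.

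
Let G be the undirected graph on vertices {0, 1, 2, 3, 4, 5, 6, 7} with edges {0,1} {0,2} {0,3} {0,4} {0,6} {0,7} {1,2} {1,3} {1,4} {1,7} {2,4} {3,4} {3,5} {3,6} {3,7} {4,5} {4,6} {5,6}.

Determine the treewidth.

3

A width-3 tree decomposition is:
Bags: B1 = {0, 1, 3, 4}  B2 = {0, 1, 3, 7}  B3 = {0, 3, 4, 6}  B4 = {0, 1, 2, 4}  B5 = {3, 4, 5, 6}
Tree: B1–B2, B1–B3, B1–B4, B3–B5
Every bag has size at most 4, so the width is 4 − 1 = 3 and tw(G) ≤ 3. On the other hand G contains the 4-clique {0, 1, 2, 4}. A clique must lie in a single bag of any decomposition, so no decomposition can have width below 3. Hence tw(G) = 3 exactly.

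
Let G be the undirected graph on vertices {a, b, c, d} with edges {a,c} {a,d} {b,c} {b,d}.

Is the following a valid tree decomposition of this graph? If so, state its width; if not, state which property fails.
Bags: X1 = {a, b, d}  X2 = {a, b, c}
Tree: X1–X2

Yes; width 2.

Checking the three conditions: (i) the bags cover all of {a, b, c, d}; (ii) for each edge, some bag contains both endpoints; (iii) the bags containing any fixed vertex form a subtree. All hold, so the decomposition is valid with width 3 − 1 = 2.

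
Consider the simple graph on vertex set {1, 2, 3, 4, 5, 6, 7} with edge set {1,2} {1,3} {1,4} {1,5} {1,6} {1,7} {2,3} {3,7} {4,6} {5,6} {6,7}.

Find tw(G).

A width-2 tree decomposition is:
Bags: B1 = {1, 5, 6}  B2 = {1, 6, 7}  B3 = {1, 3, 7}  B4 = {1, 2, 3}  B5 = {1, 4, 6}
Tree: B1–B2, B2–B3, B3–B4, B1–B5
Each bag holds 3 vertices, so the decomposition has width 2, which upper-bounds the treewidth. On the other hand G contains the 3-clique {1, 2, 3}. A clique must lie in a single bag of any decomposition, so no decomposition can have width below 2. Hence tw(G) = 2 exactly.

2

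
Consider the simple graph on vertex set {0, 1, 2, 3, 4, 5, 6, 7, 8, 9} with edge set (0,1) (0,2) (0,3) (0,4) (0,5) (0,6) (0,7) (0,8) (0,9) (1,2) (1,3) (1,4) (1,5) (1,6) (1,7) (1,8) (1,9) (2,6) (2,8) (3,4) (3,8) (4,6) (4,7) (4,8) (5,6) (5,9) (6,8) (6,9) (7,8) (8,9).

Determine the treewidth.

4

A width-4 tree decomposition is:
Bags: B1 = {0, 1, 4, 6, 8}  B2 = {0, 1, 4, 7, 8}  B3 = {0, 1, 2, 6, 8}  B4 = {0, 1, 6, 8, 9}  B5 = {0, 1, 5, 6, 9}  B6 = {0, 1, 3, 4, 8}
Tree: B1–B2, B1–B3, B1–B4, B4–B5, B1–B6
The largest bag has 5 vertices, giving width 4; this decomposition certifies tw(G) ≤ 4. On the other hand G contains the 5-clique {0, 1, 6, 8, 9}. A clique must lie in a single bag of any decomposition, so no decomposition can have width below 4. Combining the bounds, tw(G) = 4.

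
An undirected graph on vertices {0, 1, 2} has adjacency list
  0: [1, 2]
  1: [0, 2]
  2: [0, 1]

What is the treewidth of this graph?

2

A width-2 tree decomposition is:
Bags: B1 = {0, 1, 2}
Tree: (single bag)
With just one bag of size 3, the width is 3 − 1 = 2, so tw(G) ≤ 2. For the lower bound, the 3 vertices {0, 1, 2} are pairwise adjacent, and any tree decomposition puts a clique entirely inside one bag — forcing width ≥ 2. Therefore the treewidth is 2.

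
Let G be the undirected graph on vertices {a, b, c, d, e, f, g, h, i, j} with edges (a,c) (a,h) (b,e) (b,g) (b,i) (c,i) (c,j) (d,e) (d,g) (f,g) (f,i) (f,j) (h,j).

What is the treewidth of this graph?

A width-2 tree decomposition is:
Bags: B1 = {d, e, g}  B2 = {b, e, g}  B3 = {b, f, g}  B4 = {b, f, i}  B5 = {f, i, j}  B6 = {c, i, j}  B7 = {c, h, j}  B8 = {a, c, h}
Tree: B1–B2, B2–B3, B3–B4, B4–B5, B5–B6, B6–B7, B7–B8
Each bag holds 3 vertices, so the decomposition has width 2, which upper-bounds the treewidth. For the lower bound, G contains the cycle d–e–b–g–d, so G is not a forest; only forests have treewidth ≤ 1, hence tw(G) ≥ 2. Therefore the treewidth is 2.

2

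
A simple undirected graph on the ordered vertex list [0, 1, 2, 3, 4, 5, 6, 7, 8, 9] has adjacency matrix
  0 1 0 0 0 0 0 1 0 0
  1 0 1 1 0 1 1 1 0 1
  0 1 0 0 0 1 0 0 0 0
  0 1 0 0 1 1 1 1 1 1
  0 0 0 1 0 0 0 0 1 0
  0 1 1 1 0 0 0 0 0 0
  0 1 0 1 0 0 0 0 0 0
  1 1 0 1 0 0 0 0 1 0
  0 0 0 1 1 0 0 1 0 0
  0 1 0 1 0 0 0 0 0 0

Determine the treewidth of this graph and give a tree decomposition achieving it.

Treewidth 2.
One optimal decomposition is:
Bags: B1 = {1, 3, 5}  B2 = {1, 3, 7}  B3 = {3, 7, 8}  B4 = {1, 3, 9}  B5 = {3, 4, 8}  B6 = {1, 2, 5}  B7 = {0, 1, 7}  B8 = {1, 3, 6}
Tree: B1–B2, B2–B3, B2–B4, B3–B5, B1–B6, B2–B7, B1–B8

The largest bag has 3 vertices, giving width 2; this decomposition certifies tw(G) ≤ 2. On the other hand G contains the 3-clique {3, 4, 8}. A clique must lie in a single bag of any decomposition, so no decomposition can have width below 2. Hence tw(G) = 2 exactly.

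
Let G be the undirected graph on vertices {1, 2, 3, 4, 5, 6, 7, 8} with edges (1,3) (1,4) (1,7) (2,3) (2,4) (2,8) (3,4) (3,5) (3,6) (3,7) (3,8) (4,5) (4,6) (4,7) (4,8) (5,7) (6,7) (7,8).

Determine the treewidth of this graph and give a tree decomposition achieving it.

Treewidth 3.
One such decomposition:
Bags: B1 = {1, 3, 4, 7}  B2 = {3, 4, 5, 7}  B3 = {3, 4, 7, 8}  B4 = {2, 3, 4, 8}  B5 = {3, 4, 6, 7}
Tree: B1–B2, B1–B3, B3–B4, B1–B5

Each bag holds 4 vertices, so the decomposition has width 3, which upper-bounds the treewidth. On the other hand G contains the 4-clique {2, 3, 4, 8}. A clique must lie in a single bag of any decomposition, so no decomposition can have width below 3. Combining the bounds, tw(G) = 3.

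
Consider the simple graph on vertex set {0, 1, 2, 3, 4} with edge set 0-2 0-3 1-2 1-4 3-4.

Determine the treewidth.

A width-2 tree decomposition is:
Bags: B1 = {0, 2, 3}  B2 = {1, 2, 3}  B3 = {1, 3, 4}
Tree: B1–B2, B2–B3
The largest bag has 3 vertices, giving width 2; this decomposition certifies tw(G) ≤ 2. For the lower bound, G contains the cycle 3–0–2–1–4–3, so G is not a forest; only forests have treewidth ≤ 1, hence tw(G) ≥ 2. The upper and lower bounds meet at 2, so that is the treewidth.

2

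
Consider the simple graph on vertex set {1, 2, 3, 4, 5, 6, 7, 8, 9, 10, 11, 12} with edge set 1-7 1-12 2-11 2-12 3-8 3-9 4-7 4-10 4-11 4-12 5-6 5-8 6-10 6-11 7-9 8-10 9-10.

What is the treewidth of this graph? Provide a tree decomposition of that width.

Treewidth 3.
One optimal decomposition is:
Bags: B1 = {1, 2, 7, 12}  B2 = {2, 4, 7, 12}  B3 = {2, 4, 7, 11}  B4 = {4, 7, 9, 11}  B5 = {4, 9, 10, 11}  B6 = {6, 9, 10, 11}  B7 = {3, 6, 9, 10}  B8 = {3, 6, 8, 10}  B9 = {3, 5, 6, 8}
Tree: B1–B2, B2–B3, B3–B4, B4–B5, B5–B6, B6–B7, B7–B8, B8–B9

The largest bag has 4 vertices, giving width 3; this decomposition certifies tw(G) ≤ 3. For the lower bound: the 4 vertex sets {1,2,12}, {7}, {4}, {6,9,10,11} are disjoint, each induces a connected subgraph, and every pair is joined by at least one edge of G. Contracting each set to a single vertex therefore yields K_{4} as a minor, and since treewidth is minor-monotone, tw(G) ≥ tw(K_{4}) = 3. Combining the bounds, tw(G) = 3.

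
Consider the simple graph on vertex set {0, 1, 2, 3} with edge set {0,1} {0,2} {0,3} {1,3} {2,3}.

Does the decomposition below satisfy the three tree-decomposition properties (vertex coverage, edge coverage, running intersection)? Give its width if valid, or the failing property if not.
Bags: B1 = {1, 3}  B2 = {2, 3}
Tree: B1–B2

No — vertex 0 appears in no bag.

A tree decomposition must satisfy three properties: every vertex lies in some bag; for every edge, both endpoints lie together in some bag; and for every vertex, the bags containing it form a connected subtree. Here vertex 0 appears in no bag, so the decomposition is invalid.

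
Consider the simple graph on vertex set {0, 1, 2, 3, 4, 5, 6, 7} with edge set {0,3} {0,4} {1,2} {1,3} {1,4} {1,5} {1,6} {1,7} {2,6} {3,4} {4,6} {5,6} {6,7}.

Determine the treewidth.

2

A width-2 tree decomposition is:
Bags: B1 = {1, 3, 4}  B2 = {1, 4, 6}  B3 = {1, 6, 7}  B4 = {0, 3, 4}  B5 = {1, 5, 6}  B6 = {1, 2, 6}
Tree: B1–B2, B2–B3, B1–B4, B3–B5, B3–B6
Every bag has size at most 3, so the width is 3 − 1 = 2 and tw(G) ≤ 2. Conversely, {0, 3, 4} is a clique of size 3, and the vertices of any clique must share a bag in every tree decomposition; so some bag has ≥ 3 vertices and tw(G) ≥ 2. The upper and lower bounds meet at 2, so that is the treewidth.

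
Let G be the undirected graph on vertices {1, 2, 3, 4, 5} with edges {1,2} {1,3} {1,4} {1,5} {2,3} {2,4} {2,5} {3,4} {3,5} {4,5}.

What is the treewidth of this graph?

4

A width-4 tree decomposition is:
Bags: B1 = {1, 2, 3, 4, 5}
Tree: (single bag)
A single bag containing all 5 vertices is trivially a valid decomposition of width 4. On the other hand G contains the 5-clique {1, 2, 3, 4, 5}. A clique must lie in a single bag of any decomposition, so no decomposition can have width below 4. Hence tw(G) = 4 exactly.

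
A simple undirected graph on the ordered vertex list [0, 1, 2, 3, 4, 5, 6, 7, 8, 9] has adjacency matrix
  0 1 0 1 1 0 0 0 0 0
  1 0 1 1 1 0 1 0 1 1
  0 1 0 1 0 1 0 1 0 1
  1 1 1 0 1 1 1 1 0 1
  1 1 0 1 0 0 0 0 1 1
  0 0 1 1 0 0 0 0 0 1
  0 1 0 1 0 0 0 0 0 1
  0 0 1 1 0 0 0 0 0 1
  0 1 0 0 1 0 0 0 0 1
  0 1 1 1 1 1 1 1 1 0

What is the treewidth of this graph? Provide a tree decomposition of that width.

Each bag holds 4 vertices, so the decomposition has width 3, which upper-bounds the treewidth. On the other hand G contains the 4-clique {1, 4, 8, 9}. A clique must lie in a single bag of any decomposition, so no decomposition can have width below 3. Combining the bounds, tw(G) = 3.

Treewidth 3.
One such decomposition:
Bags: B1 = {1, 2, 3, 9}  B2 = {2, 3, 7, 9}  B3 = {1, 3, 4, 9}  B4 = {0, 1, 3, 4}  B5 = {1, 3, 6, 9}  B6 = {2, 3, 5, 9}  B7 = {1, 4, 8, 9}
Tree: B1–B2, B1–B3, B3–B4, B1–B5, B2–B6, B3–B7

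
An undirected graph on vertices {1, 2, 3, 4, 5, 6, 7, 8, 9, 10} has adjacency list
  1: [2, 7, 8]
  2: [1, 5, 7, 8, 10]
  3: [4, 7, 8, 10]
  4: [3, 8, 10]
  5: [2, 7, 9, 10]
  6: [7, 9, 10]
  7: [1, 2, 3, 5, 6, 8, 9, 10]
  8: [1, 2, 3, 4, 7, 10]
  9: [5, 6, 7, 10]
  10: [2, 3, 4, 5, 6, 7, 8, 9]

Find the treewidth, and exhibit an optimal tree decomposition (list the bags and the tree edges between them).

Each bag holds 4 vertices, so the decomposition has width 3, which upper-bounds the treewidth. Conversely, {3, 4, 8, 10} is a clique of size 4, and the vertices of any clique must share a bag in every tree decomposition; so some bag has ≥ 4 vertices and tw(G) ≥ 3. Hence tw(G) = 3 exactly.

Treewidth 3.
One optimal decomposition is:
Bags: B1 = {5, 7, 9, 10}  B2 = {6, 7, 9, 10}  B3 = {2, 5, 7, 10}  B4 = {2, 7, 8, 10}  B5 = {3, 7, 8, 10}  B6 = {1, 2, 7, 8}  B7 = {3, 4, 8, 10}
Tree: B1–B2, B1–B3, B3–B4, B4–B5, B4–B6, B5–B7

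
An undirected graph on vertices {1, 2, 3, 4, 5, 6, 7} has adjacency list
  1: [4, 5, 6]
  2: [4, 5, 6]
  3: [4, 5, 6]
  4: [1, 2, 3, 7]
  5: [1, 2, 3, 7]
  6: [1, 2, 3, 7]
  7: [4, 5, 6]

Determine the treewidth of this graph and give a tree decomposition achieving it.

Every bag has size at most 4, so the width is 4 − 1 = 3 and tw(G) ≤ 3. For the lower bound: the 4 vertex sets {1,5}, {6,7}, {4}, {2} are disjoint, each induces a connected subgraph, and every pair is joined by at least one edge of G. Contracting each set to a single vertex therefore yields K_{4} as a minor, and since treewidth is minor-monotone, tw(G) ≥ tw(K_{4}) = 3. Combining the bounds, tw(G) = 3.

Treewidth 3.
One optimal decomposition is:
Bags: B1 = {1, 4, 5, 6}  B2 = {4, 5, 6, 7}  B3 = {2, 4, 5, 6}  B4 = {3, 4, 5, 6}
Tree: B1–B2, B2–B3, B3–B4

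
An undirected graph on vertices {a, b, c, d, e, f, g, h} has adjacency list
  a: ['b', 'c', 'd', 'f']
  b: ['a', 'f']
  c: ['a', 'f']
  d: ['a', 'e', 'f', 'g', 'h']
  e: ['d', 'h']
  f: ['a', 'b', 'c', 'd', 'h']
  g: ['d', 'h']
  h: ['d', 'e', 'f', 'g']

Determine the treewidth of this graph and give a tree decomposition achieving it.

Treewidth 2.
One optimal decomposition is:
Bags: B1 = {d, f, h}  B2 = {a, d, f}  B3 = {a, c, f}  B4 = {d, g, h}  B5 = {d, e, h}  B6 = {a, b, f}
Tree: B1–B2, B2–B3, B1–B4, B1–B5, B3–B6

Each bag holds 3 vertices, so the decomposition has width 2, which upper-bounds the treewidth. For the lower bound, the 3 vertices {d, g, h} are pairwise adjacent, and any tree decomposition puts a clique entirely inside one bag — forcing width ≥ 2. Combining the bounds, tw(G) = 2.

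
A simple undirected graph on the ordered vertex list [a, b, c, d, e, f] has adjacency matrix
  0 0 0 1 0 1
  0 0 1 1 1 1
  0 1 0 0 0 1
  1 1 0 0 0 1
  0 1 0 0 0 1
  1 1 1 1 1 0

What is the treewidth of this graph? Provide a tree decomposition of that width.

Treewidth 2.
Bags: B1 = {b, d, f}  B2 = {b, c, f}  B3 = {a, d, f}  B4 = {b, e, f}
Tree: B1–B2, B1–B3, B1–B4

Each bag holds 3 vertices, so the decomposition has width 2, which upper-bounds the treewidth. For the lower bound, the 3 vertices {a, d, f} are pairwise adjacent, and any tree decomposition puts a clique entirely inside one bag — forcing width ≥ 2. Therefore the treewidth is 2.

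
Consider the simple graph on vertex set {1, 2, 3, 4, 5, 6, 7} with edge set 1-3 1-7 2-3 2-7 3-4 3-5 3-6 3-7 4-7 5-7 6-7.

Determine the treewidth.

A width-2 tree decomposition is:
Bags: B1 = {3, 4, 7}  B2 = {1, 3, 7}  B3 = {3, 6, 7}  B4 = {3, 5, 7}  B5 = {2, 3, 7}
Tree: B1–B2, B2–B3, B2–B4, B2–B5
The largest bag has 3 vertices, giving width 2; this decomposition certifies tw(G) ≤ 2. For the lower bound, the 3 vertices {1, 3, 7} are pairwise adjacent, and any tree decomposition puts a clique entirely inside one bag — forcing width ≥ 2. Combining the bounds, tw(G) = 2.

2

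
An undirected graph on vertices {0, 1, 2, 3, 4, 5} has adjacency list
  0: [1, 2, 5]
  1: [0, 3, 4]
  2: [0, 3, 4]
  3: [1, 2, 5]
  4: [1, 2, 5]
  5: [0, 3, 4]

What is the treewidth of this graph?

3

A width-3 tree decomposition is:
Bags: B1 = {0, 3, 4, 5}  B2 = {0, 1, 3, 4}  B3 = {0, 2, 3, 4}
Tree: B1–B2, B2–B3
Every bag has size at most 4, so the width is 4 − 1 = 3 and tw(G) ≤ 3. For the lower bound: the 4 vertex sets {0,5}, {1,3}, {4}, {2} are disjoint, each induces a connected subgraph, and every pair is joined by at least one edge of G. Contracting each set to a single vertex therefore yields K_{4} as a minor, and since treewidth is minor-monotone, tw(G) ≥ tw(K_{4}) = 3. Combining the bounds, tw(G) = 3.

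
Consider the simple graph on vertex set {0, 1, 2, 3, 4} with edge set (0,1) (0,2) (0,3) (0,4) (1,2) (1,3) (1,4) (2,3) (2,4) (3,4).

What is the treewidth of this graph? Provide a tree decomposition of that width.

Treewidth 4.
One optimal decomposition is:
Bags: B1 = {0, 1, 2, 3, 4}
Tree: (single bag)

With just one bag of size 5, the width is 5 − 1 = 4, so tw(G) ≤ 4. For the lower bound, the 5 vertices {0, 1, 2, 3, 4} are pairwise adjacent, and any tree decomposition puts a clique entirely inside one bag — forcing width ≥ 4. Combining the bounds, tw(G) = 4.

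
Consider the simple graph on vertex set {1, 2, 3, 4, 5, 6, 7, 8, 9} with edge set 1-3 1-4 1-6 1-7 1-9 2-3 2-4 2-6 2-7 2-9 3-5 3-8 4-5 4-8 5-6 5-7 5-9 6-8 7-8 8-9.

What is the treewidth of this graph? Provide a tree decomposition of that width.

Treewidth 4.
One optimal decomposition is:
Bags: B1 = {1, 2, 5, 6, 8}  B2 = {1, 2, 3, 5, 8}  B3 = {1, 2, 5, 7, 8}  B4 = {1, 2, 4, 5, 8}  B5 = {1, 2, 5, 8, 9}
Tree: B1–B2, B2–B3, B3–B4, B4–B5

The largest bag has 5 vertices, giving width 4; this decomposition certifies tw(G) ≤ 4. For the lower bound: the 5 vertex sets {1,6}, {3,8}, {2,7}, {5}, {4} are disjoint, each induces a connected subgraph, and every pair is joined by at least one edge of G. Contracting each set to a single vertex therefore yields K_{5} as a minor, and since treewidth is minor-monotone, tw(G) ≥ tw(K_{5}) = 4. Hence tw(G) = 4 exactly.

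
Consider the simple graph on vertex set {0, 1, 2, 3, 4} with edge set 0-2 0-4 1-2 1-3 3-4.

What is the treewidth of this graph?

A width-2 tree decomposition is:
Bags: B1 = {1, 2, 3}  B2 = {2, 3, 4}  B3 = {0, 2, 4}
Tree: B1–B2, B2–B3
Each bag holds 3 vertices, so the decomposition has width 2, which upper-bounds the treewidth. For the lower bound, G contains the cycle 2–1–3–4–0–2, so G is not a forest; only forests have treewidth ≤ 1, hence tw(G) ≥ 2. Therefore the treewidth is 2.

2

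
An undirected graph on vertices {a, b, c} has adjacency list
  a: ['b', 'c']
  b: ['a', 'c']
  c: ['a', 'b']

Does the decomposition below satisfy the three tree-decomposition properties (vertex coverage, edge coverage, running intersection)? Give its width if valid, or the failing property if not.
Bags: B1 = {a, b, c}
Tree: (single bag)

Checking the three conditions: (i) the bags cover all of {a, b, c}; (ii) for each edge, some bag contains both endpoints; (iii) the bags containing any fixed vertex form a subtree. All hold, so the decomposition is valid with width 3 − 1 = 2.

Yes; width 2.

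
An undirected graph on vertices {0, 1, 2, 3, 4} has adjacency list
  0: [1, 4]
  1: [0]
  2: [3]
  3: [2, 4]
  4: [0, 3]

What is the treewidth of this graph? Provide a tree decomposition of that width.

The largest bag has 2 vertices, giving width 1; this decomposition certifies tw(G) ≤ 1. Any graph with an edge has treewidth ≥ 1, and G has the edge 2–3. Hence tw(G) = 1 exactly.

Treewidth 1.
One such decomposition:
Bags: B1 = {2, 3}  B2 = {3, 4}  B3 = {0, 4}  B4 = {0, 1}
Tree: B1–B2, B2–B3, B3–B4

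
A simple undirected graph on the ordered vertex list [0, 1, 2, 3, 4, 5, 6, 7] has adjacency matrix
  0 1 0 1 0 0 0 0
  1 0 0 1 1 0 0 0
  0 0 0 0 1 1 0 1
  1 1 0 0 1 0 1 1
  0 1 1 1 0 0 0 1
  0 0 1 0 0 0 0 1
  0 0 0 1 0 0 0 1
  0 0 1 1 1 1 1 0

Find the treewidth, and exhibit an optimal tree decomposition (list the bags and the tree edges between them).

Treewidth 2.
Bags: B1 = {1, 3, 4}  B2 = {0, 1, 3}  B3 = {3, 4, 7}  B4 = {3, 6, 7}  B5 = {2, 4, 7}  B6 = {2, 5, 7}
Tree: B1–B2, B1–B3, B3–B4, B3–B5, B5–B6

The largest bag has 3 vertices, giving width 2; this decomposition certifies tw(G) ≤ 2. For the lower bound, the 3 vertices {2, 4, 7} are pairwise adjacent, and any tree decomposition puts a clique entirely inside one bag — forcing width ≥ 2. Therefore the treewidth is 2.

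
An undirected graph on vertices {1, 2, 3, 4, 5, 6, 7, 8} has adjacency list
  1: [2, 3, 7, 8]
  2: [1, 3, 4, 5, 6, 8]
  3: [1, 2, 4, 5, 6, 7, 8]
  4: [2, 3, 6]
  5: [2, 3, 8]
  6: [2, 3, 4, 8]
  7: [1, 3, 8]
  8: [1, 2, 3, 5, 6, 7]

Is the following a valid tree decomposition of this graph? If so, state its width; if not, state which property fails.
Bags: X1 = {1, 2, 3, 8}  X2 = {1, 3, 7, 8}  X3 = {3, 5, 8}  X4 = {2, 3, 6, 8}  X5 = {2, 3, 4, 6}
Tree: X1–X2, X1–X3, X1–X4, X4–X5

No — edge (2,5) lies in no bag.

A tree decomposition must satisfy three properties: every vertex lies in some bag; for every edge, both endpoints lie together in some bag; and for every vertex, the bags containing it form a connected subtree. Here edge (2,5) lies in no bag, so the decomposition is invalid.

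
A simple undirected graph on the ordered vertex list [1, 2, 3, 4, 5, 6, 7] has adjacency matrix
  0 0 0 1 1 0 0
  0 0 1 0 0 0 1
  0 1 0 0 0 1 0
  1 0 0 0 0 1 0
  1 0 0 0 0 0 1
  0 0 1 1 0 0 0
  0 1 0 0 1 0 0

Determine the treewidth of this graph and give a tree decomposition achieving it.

Each bag holds 3 vertices, so the decomposition has width 2, which upper-bounds the treewidth. The edges 3–2–7–5–1–4–6–3 form a cycle, so G is not a tree and its treewidth is at least 2. The upper and lower bounds meet at 2, so that is the treewidth.

Treewidth 2.
Bags: B1 = {2, 3, 7}  B2 = {3, 5, 7}  B3 = {1, 3, 5}  B4 = {1, 3, 4}  B5 = {3, 4, 6}
Tree: B1–B2, B2–B3, B3–B4, B4–B5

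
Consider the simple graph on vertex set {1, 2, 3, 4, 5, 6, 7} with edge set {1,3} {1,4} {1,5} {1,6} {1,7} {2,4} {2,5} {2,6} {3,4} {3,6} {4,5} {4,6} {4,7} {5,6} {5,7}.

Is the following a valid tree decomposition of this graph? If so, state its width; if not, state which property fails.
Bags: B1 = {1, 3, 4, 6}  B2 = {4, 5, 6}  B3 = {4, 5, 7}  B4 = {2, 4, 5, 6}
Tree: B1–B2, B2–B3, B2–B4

No — edge (1,5) lies in no bag.

A tree decomposition must satisfy three properties: every vertex lies in some bag; for every edge, both endpoints lie together in some bag; and for every vertex, the bags containing it form a connected subtree. Here edge (1,5) lies in no bag, so the decomposition is invalid.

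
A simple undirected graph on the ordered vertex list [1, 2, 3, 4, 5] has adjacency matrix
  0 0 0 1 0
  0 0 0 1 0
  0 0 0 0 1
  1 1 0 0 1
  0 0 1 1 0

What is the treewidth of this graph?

A width-1 tree decomposition is:
Bags: B1 = {4, 5}  B2 = {3, 5}  B3 = {1, 4}  B4 = {2, 4}
Tree: B1–B2, B1–B3, B1–B4
Every bag has size at most 2, so the width is 2 − 1 = 1 and tw(G) ≤ 1. G has an edge, so its treewidth is at least 1. The upper and lower bounds meet at 1, so that is the treewidth.

1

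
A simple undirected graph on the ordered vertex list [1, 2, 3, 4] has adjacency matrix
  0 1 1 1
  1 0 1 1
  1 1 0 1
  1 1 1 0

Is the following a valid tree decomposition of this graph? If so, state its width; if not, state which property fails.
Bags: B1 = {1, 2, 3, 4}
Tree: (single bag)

Yes; width 3.

Checking the three conditions: (i) the bags cover all of {1, 2, 3, 4}; (ii) for each edge, some bag contains both endpoints; (iii) the bags containing any fixed vertex form a subtree. All hold, so the decomposition is valid with width 4 − 1 = 3.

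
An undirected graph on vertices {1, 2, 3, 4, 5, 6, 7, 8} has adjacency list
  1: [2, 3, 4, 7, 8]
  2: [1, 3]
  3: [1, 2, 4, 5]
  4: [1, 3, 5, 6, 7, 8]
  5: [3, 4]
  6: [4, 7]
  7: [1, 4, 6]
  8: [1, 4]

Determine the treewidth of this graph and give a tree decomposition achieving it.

Treewidth 2.
One optimal decomposition is:
Bags: B1 = {1, 3, 4}  B2 = {3, 4, 5}  B3 = {1, 4, 7}  B4 = {4, 6, 7}  B5 = {1, 2, 3}  B6 = {1, 4, 8}
Tree: B1–B2, B1–B3, B3–B4, B1–B5, B3–B6

Every bag has size at most 3, so the width is 3 − 1 = 2 and tw(G) ≤ 2. For the lower bound, the 3 vertices {1, 2, 3} are pairwise adjacent, and any tree decomposition puts a clique entirely inside one bag — forcing width ≥ 2. Therefore the treewidth is 2.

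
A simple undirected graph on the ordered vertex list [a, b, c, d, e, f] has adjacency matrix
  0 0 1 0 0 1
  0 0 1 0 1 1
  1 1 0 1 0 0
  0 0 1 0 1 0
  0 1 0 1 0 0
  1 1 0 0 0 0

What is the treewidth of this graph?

2

A width-2 tree decomposition is:
Bags: B1 = {a, c, f}  B2 = {b, c, f}  B3 = {b, c, d}  B4 = {b, d, e}
Tree: B1–B2, B2–B3, B3–B4
Each bag holds 3 vertices, so the decomposition has width 2, which upper-bounds the treewidth. For the lower bound, G contains the cycle a–f–b–c–a, so G is not a forest; only forests have treewidth ≤ 1, hence tw(G) ≥ 2. Therefore the treewidth is 2.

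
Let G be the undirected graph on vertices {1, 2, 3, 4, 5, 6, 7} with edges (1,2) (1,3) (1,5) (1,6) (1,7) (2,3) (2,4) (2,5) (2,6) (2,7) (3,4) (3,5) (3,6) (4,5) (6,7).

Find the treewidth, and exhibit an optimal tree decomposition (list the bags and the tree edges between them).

Each bag holds 4 vertices, so the decomposition has width 3, which upper-bounds the treewidth. Conversely, {1, 2, 3, 5} is a clique of size 4, and the vertices of any clique must share a bag in every tree decomposition; so some bag has ≥ 4 vertices and tw(G) ≥ 3. Combining the bounds, tw(G) = 3.

Treewidth 3.
Bags: B1 = {1, 2, 3, 5}  B2 = {1, 2, 3, 6}  B3 = {2, 3, 4, 5}  B4 = {1, 2, 6, 7}
Tree: B1–B2, B1–B3, B2–B4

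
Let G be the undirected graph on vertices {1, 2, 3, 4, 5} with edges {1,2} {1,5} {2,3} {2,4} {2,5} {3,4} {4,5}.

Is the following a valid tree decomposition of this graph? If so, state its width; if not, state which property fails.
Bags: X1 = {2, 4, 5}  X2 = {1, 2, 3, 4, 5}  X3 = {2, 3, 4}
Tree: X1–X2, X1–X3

No — bags containing vertex 3 are not connected in the tree.

A tree decomposition must satisfy three properties: every vertex lies in some bag; for every edge, both endpoints lie together in some bag; and for every vertex, the bags containing it form a connected subtree. Here bags containing vertex 3 are not connected in the tree, so the decomposition is invalid.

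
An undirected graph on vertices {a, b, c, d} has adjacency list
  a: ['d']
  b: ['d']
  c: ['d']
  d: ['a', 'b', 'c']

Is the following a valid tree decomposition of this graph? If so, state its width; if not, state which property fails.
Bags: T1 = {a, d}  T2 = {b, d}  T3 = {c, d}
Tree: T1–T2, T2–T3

Yes; width 1.

Vertex coverage: the bags together contain {a, b, c, d}, the full vertex set. Edge coverage: each edge of G has both endpoints in at least one bag. Running intersection: for every vertex, the bags containing it form a connected subtree. All three properties hold, so this is a valid tree decomposition of width max|bag| − 1 = 1, and hence tw(G) ≤ 1.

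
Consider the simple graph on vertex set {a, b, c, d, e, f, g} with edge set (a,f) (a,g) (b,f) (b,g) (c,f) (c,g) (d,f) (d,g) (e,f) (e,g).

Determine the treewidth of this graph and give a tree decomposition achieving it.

Each bag holds 3 vertices, so the decomposition has width 2, which upper-bounds the treewidth. The edges g–d–f–a–g form a cycle, so G is not a tree and its treewidth is at least 2. Hence tw(G) = 2 exactly.

Treewidth 2.
One such decomposition:
Bags: B1 = {d, f, g}  B2 = {a, f, g}  B3 = {e, f, g}  B4 = {c, f, g}  B5 = {b, f, g}
Tree: B1–B2, B2–B3, B3–B4, B4–B5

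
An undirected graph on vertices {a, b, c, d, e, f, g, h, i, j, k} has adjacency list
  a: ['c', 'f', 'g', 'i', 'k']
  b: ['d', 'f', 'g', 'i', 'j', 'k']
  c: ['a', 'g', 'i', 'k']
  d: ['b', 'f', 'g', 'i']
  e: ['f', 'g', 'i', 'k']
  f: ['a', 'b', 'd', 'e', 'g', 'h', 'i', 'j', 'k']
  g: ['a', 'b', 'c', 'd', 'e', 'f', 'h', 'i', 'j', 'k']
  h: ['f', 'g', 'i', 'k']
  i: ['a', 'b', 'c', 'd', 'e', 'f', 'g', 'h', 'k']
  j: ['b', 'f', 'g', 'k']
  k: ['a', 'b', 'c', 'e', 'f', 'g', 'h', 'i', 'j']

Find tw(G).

4

A width-4 tree decomposition is:
Bags: B1 = {a, f, g, i, k}  B2 = {b, f, g, i, k}  B3 = {e, f, g, i, k}  B4 = {b, d, f, g, i}  B5 = {a, c, g, i, k}  B6 = {b, f, g, j, k}  B7 = {f, g, h, i, k}
Tree: B1–B2, B2–B3, B2–B4, B1–B5, B2–B6, B1–B7
Each bag holds 5 vertices, so the decomposition has width 4, which upper-bounds the treewidth. Conversely, {a, c, g, i, k} is a clique of size 5, and the vertices of any clique must share a bag in every tree decomposition; so some bag has ≥ 5 vertices and tw(G) ≥ 4. Therefore the treewidth is 4.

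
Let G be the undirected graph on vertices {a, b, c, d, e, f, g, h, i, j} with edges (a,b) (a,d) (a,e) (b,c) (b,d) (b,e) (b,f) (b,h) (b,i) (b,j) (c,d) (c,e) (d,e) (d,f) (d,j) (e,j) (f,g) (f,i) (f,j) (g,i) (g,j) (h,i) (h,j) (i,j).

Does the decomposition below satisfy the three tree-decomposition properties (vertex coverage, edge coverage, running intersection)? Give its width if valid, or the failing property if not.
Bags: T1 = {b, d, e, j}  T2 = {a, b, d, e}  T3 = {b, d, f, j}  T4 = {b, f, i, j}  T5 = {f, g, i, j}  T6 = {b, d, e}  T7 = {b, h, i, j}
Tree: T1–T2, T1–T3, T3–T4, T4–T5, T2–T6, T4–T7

A tree decomposition must satisfy three properties: every vertex lies in some bag; for every edge, both endpoints lie together in some bag; and for every vertex, the bags containing it form a connected subtree. Here vertex c appears in no bag, so the decomposition is invalid.

No — vertex c appears in no bag.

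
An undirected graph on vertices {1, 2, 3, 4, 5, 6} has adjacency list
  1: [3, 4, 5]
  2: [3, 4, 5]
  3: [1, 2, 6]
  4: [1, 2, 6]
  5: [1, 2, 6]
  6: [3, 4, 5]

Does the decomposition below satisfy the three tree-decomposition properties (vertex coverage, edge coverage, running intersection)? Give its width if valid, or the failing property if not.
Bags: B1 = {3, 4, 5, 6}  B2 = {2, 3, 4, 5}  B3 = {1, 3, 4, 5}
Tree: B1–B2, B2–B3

Yes; width 3.

Vertex coverage: the bags together contain {1, 2, 3, 4, 5, 6}, the full vertex set. Edge coverage: each edge of G has both endpoints in at least one bag. Running intersection: for every vertex, the bags containing it form a connected subtree. All three properties hold, so this is a valid tree decomposition of width max|bag| − 1 = 3, and hence tw(G) ≤ 3.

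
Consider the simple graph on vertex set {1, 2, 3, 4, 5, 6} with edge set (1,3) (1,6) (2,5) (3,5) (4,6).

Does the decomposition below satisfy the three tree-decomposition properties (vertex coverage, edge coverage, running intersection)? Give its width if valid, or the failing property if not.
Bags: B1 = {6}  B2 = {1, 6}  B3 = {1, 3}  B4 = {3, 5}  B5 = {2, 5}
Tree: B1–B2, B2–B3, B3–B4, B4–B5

No — vertex 4 appears in no bag.

A tree decomposition must satisfy three properties: every vertex lies in some bag; for every edge, both endpoints lie together in some bag; and for every vertex, the bags containing it form a connected subtree. Here vertex 4 appears in no bag, so the decomposition is invalid.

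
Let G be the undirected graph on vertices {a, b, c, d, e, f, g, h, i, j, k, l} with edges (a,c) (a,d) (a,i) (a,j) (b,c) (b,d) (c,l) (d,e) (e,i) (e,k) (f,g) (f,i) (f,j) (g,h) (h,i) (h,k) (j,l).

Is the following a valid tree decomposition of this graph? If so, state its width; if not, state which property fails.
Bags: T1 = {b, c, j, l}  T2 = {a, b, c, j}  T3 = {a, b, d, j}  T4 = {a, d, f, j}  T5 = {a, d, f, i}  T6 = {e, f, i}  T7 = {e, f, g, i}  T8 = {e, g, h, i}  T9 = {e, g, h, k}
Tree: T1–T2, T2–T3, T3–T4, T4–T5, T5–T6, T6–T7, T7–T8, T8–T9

No — edge (d,e) lies in no bag.

A tree decomposition must satisfy three properties: every vertex lies in some bag; for every edge, both endpoints lie together in some bag; and for every vertex, the bags containing it form a connected subtree. Here edge (d,e) lies in no bag, so the decomposition is invalid.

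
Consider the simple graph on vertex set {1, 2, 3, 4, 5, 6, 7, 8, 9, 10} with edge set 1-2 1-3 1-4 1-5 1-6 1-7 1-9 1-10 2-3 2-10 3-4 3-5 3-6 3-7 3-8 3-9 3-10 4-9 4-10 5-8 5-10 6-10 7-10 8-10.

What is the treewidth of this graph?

3

A width-3 tree decomposition is:
Bags: B1 = {1, 3, 7, 10}  B2 = {1, 3, 4, 10}  B3 = {1, 3, 4, 9}  B4 = {1, 3, 5, 10}  B5 = {1, 2, 3, 10}  B6 = {3, 5, 8, 10}  B7 = {1, 3, 6, 10}
Tree: B1–B2, B2–B3, B2–B4, B1–B5, B4–B6, B5–B7
Each bag holds 4 vertices, so the decomposition has width 3, which upper-bounds the treewidth. For the lower bound, the 4 vertices {3, 5, 8, 10} are pairwise adjacent, and any tree decomposition puts a clique entirely inside one bag — forcing width ≥ 3. Therefore the treewidth is 3.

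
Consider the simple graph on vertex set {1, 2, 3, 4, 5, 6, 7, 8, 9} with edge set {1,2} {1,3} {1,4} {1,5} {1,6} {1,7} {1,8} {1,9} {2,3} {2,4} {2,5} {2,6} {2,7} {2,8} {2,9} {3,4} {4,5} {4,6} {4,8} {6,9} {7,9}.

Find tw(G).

A width-3 tree decomposition is:
Bags: B1 = {1, 2, 4, 8}  B2 = {1, 2, 4, 6}  B3 = {1, 2, 3, 4}  B4 = {1, 2, 4, 5}  B5 = {1, 2, 6, 9}  B6 = {1, 2, 7, 9}
Tree: B1–B2, B2–B3, B1–B4, B2–B5, B5–B6
Each bag holds 4 vertices, so the decomposition has width 3, which upper-bounds the treewidth. Conversely, {1, 2, 6, 9} is a clique of size 4, and the vertices of any clique must share a bag in every tree decomposition; so some bag has ≥ 4 vertices and tw(G) ≥ 3. Therefore the treewidth is 3.

3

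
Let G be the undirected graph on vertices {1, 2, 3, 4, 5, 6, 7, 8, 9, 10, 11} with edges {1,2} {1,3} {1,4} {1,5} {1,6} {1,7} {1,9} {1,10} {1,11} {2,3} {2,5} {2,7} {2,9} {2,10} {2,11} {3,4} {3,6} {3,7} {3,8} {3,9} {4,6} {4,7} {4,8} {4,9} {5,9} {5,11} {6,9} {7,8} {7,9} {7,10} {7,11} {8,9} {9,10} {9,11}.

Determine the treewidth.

A width-4 tree decomposition is:
Bags: B1 = {1, 2, 3, 7, 9}  B2 = {1, 2, 7, 9, 11}  B3 = {1, 3, 4, 7, 9}  B4 = {3, 4, 7, 8, 9}  B5 = {1, 3, 4, 6, 9}  B6 = {1, 2, 7, 9, 10}  B7 = {1, 2, 5, 9, 11}
Tree: B1–B2, B1–B3, B3–B4, B3–B5, B1–B6, B2–B7
Each bag holds 5 vertices, so the decomposition has width 4, which upper-bounds the treewidth. For the lower bound, the 5 vertices {3, 4, 7, 8, 9} are pairwise adjacent, and any tree decomposition puts a clique entirely inside one bag — forcing width ≥ 4. Hence tw(G) = 4 exactly.

4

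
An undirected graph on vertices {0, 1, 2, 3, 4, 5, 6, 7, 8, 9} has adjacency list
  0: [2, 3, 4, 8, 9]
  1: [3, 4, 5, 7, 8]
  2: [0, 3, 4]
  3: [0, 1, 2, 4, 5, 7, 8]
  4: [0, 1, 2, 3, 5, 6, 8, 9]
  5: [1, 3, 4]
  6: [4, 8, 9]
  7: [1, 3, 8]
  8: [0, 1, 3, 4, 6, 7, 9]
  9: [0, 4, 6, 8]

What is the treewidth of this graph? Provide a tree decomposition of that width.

Treewidth 3.
Bags: B1 = {0, 3, 4, 8}  B2 = {1, 3, 4, 8}  B3 = {0, 2, 3, 4}  B4 = {1, 3, 4, 5}  B5 = {0, 4, 8, 9}  B6 = {4, 6, 8, 9}  B7 = {1, 3, 7, 8}
Tree: B1–B2, B1–B3, B2–B4, B1–B5, B5–B6, B2–B7

The largest bag has 4 vertices, giving width 3; this decomposition certifies tw(G) ≤ 3. Conversely, {0, 4, 8, 9} is a clique of size 4, and the vertices of any clique must share a bag in every tree decomposition; so some bag has ≥ 4 vertices and tw(G) ≥ 3. The upper and lower bounds meet at 3, so that is the treewidth.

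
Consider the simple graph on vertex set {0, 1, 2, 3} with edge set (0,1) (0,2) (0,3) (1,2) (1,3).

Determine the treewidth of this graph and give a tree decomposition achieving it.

Treewidth 2.
Bags: B1 = {0, 1, 3}  B2 = {0, 1, 2}
Tree: B1–B2

Every bag has size at most 3, so the width is 3 − 1 = 2 and tw(G) ≤ 2. Conversely, {0, 1, 2} is a clique of size 3, and the vertices of any clique must share a bag in every tree decomposition; so some bag has ≥ 3 vertices and tw(G) ≥ 2. Combining the bounds, tw(G) = 2.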